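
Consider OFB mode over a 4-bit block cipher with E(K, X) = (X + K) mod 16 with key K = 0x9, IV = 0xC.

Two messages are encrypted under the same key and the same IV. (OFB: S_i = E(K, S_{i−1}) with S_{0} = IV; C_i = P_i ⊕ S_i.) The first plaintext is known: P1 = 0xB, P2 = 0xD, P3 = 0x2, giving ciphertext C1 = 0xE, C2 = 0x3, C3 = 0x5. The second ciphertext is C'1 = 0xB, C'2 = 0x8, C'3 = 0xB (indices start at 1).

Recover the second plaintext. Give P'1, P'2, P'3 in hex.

In OFB with a reused IV, both messages share the same keystream S_i, so C_i ⊕ C'_i = P_i ⊕ P'_i and thus P'_i = P_i ⊕ C_i ⊕ C'_i.
P'1: 0xB ⊕ 0xE ⊕ 0xB = 0xE.
P'2: 0xD ⊕ 0x3 ⊕ 0x8 = 0x6.
P'3: 0x2 ⊕ 0x5 ⊕ 0xB = 0xC.

P'1 = 0xE, P'2 = 0x6, P'3 = 0xC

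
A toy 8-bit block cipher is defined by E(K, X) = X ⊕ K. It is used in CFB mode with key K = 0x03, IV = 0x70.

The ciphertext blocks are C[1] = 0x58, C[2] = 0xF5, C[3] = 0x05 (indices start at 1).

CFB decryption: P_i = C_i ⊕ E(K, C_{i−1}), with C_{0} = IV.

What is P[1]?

P[1]: E(K, 0x70) = 0x73; 0x58 ⊕ 0x73 = 0x2B.

P[1] = 0x2B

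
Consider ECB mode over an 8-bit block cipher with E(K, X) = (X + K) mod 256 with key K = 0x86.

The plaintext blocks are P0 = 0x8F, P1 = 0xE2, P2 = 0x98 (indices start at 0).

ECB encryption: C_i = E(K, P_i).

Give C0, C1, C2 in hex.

C0: E(K, 0x8F) = 0x15.
C1: E(K, 0xE2) = 0x68.
C2: E(K, 0x98) = 0x1E.

C0 = 0x15, C1 = 0x68, C2 = 0x1E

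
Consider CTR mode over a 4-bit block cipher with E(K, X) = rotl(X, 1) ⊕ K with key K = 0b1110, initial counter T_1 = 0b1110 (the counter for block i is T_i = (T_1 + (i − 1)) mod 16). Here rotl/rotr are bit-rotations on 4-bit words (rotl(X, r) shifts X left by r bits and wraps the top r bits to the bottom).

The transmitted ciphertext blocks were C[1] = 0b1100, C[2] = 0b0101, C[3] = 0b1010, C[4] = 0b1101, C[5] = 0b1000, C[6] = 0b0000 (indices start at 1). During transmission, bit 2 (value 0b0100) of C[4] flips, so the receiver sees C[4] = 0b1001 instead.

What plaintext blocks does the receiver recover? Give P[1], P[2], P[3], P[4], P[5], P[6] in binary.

CTR decryption: S_i = E(K, T_i) where T_i is the counter for block i; P_i = C_i ⊕ S_i.
Only C[4] changed, to 0b1001. In CTR, a change in C_i flips the same bit in P_i only; the keystream is unaffected. Decrypting the received ciphertext:
P[1]: T = 0b1110, S = E(K, T) = 0b0011; 0b1100 ⊕ 0b0011 = 0b1111.
P[2]: T = 0b1111, S = E(K, T) = 0b0001; 0b0101 ⊕ 0b0001 = 0b0100.
P[3]: T = 0b0000, S = E(K, T) = 0b1110; 0b1010 ⊕ 0b1110 = 0b0100.
P[4]: T = 0b0001, S = E(K, T) = 0b1100; 0b1001 ⊕ 0b1100 = 0b0101.
P[5]: T = 0b0010, S = E(K, T) = 0b1010; 0b1000 ⊕ 0b1010 = 0b0010.
P[6]: T = 0b0011, S = E(K, T) = 0b1000; 0b0000 ⊕ 0b1000 = 0b1000.
Blocks that differ from the original plaintext: P[4].

P[1] = 0b1111, P[2] = 0b0100, P[3] = 0b0100, P[4] = 0b0101, P[5] = 0b0010, P[6] = 0b1000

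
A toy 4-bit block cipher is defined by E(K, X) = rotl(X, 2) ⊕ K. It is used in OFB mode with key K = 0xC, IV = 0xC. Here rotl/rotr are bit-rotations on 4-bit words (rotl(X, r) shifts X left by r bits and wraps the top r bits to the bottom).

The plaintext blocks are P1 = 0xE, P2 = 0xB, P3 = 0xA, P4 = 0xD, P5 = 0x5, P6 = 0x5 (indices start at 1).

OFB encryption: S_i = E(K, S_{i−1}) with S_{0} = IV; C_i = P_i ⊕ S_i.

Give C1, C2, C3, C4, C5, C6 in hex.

C1 = 0x1, C2 = 0x8, C3 = 0xA, C4 = 0x1, C5 = 0xA, C6 = 0x6

C1: S = E(K, 0xC) = 0xF; 0xE ⊕ 0xF = 0x1.
C2: S = E(K, 0xF) = 0x3; 0xB ⊕ 0x3 = 0x8.
C3: S = E(K, 0x3) = 0x0; 0xA ⊕ 0x0 = 0xA.
C4: S = E(K, 0x0) = 0xC; 0xD ⊕ 0xC = 0x1.
C5: S = E(K, 0xC) = 0xF; 0x5 ⊕ 0xF = 0xA.
C6: S = E(K, 0xF) = 0x3; 0x5 ⊕ 0x3 = 0x6.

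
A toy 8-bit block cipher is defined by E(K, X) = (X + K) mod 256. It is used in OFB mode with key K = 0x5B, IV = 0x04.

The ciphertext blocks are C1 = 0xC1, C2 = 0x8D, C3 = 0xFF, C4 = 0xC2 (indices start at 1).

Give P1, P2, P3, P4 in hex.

P1 = 0x9E, P2 = 0x37, P3 = 0xEA, P4 = 0xB2

OFB decryption: S_i = E(K, S_{i−1}) with S_{0} = IV; P_i = C_i ⊕ S_i.
P1: S = E(K, 0x04) = 0x5F; 0xC1 ⊕ 0x5F = 0x9E.
P2: S = E(K, 0x5F) = 0xBA; 0x8D ⊕ 0xBA = 0x37.
P3: S = E(K, 0xBA) = 0x15; 0xFF ⊕ 0x15 = 0xEA.
P4: S = E(K, 0x15) = 0x70; 0xC2 ⊕ 0x70 = 0xB2.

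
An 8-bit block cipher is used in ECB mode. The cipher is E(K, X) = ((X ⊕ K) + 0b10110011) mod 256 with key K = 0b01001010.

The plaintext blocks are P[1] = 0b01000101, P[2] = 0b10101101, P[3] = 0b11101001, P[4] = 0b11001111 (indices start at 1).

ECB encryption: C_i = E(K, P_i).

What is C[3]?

C[3]: E(K, 0b11101001) = 0b01010110.

C[3] = 0b01010110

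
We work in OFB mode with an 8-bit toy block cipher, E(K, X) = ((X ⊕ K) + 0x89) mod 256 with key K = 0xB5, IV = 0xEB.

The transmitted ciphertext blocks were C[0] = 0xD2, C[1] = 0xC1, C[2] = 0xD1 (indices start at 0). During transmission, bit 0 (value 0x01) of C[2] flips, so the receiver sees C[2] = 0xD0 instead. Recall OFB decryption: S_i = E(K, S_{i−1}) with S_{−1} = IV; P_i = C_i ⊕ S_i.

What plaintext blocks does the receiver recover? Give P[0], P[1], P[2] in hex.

P[0] = 0x35, P[1] = 0x1A, P[2] = 0x27

Only C[2] changed, to 0xD0. In OFB, a change in C_i flips the same bit in P_i only; the keystream is unaffected. Decrypting the received ciphertext:
P[0]: S = E(K, 0xEB) = 0xE7; 0xD2 ⊕ 0xE7 = 0x35.
P[1]: S = E(K, 0xE7) = 0xDB; 0xC1 ⊕ 0xDB = 0x1A.
P[2]: S = E(K, 0xDB) = 0xF7; 0xD0 ⊕ 0xF7 = 0x27.
Blocks that differ from the original plaintext: P[2].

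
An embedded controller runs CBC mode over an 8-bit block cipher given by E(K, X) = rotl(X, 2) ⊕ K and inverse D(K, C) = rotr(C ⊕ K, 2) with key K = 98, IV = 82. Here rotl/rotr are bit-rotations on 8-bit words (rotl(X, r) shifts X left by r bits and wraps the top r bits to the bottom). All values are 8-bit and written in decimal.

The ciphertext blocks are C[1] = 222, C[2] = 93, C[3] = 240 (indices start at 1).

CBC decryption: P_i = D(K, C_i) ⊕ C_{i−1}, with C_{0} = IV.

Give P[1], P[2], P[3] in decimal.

P[1] = 125, P[2] = 17, P[3] = 249

P[1]: D(K, 222) = 47; 47 ⊕ 82 = 125.
P[2]: D(K, 93) = 207; 207 ⊕ 222 = 17.
P[3]: D(K, 240) = 164; 164 ⊕ 93 = 249.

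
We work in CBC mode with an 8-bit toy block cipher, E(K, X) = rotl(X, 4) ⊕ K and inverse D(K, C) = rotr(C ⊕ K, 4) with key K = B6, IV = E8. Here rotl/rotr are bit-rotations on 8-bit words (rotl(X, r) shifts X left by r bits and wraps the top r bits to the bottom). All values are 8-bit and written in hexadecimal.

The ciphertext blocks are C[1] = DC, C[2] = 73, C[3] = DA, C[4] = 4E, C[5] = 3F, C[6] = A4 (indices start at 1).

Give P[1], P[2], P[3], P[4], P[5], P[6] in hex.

CBC decryption: P_i = D(K, C_i) ⊕ C_{i−1}, with C_{0} = IV.
P[1]: D(K, DC) = A6; A6 ⊕ E8 = 4E.
P[2]: D(K, 73) = 5C; 5C ⊕ DC = 80.
P[3]: D(K, DA) = C6; C6 ⊕ 73 = B5.
P[4]: D(K, 4E) = 8F; 8F ⊕ DA = 55.
P[5]: D(K, 3F) = 98; 98 ⊕ 4E = D6.
P[6]: D(K, A4) = 21; 21 ⊕ 3F = 1E.

P[1] = 4E, P[2] = 80, P[3] = B5, P[4] = 55, P[5] = D6, P[6] = 1E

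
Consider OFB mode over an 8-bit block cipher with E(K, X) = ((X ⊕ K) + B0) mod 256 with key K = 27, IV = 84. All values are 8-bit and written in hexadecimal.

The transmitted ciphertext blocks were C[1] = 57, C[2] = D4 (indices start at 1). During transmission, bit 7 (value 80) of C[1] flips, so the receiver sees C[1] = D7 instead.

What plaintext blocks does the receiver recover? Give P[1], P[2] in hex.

P[1] = 84, P[2] = F0

OFB decryption: S_i = E(K, S_{i−1}) with S_{0} = IV; P_i = C_i ⊕ S_i.
Only C[1] changed, to D7. In OFB, a change in C_i flips the same bit in P_i only; the keystream is unaffected. Decrypting the received ciphertext:
P[1]: S = E(K, 84) = 53; D7 ⊕ 53 = 84.
P[2]: S = E(K, 53) = 24; D4 ⊕ 24 = F0.
Blocks that differ from the original plaintext: P[1].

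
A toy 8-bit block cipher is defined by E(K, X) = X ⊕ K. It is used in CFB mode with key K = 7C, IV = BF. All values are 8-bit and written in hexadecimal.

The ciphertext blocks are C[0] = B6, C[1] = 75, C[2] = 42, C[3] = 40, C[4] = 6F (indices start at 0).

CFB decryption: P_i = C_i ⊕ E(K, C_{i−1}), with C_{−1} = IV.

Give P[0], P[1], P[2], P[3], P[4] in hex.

P[0]: E(K, BF) = C3; B6 ⊕ C3 = 75.
P[1]: E(K, B6) = CA; 75 ⊕ CA = BF.
P[2]: E(K, 75) = 09; 42 ⊕ 09 = 4B.
P[3]: E(K, 42) = 3E; 40 ⊕ 3E = 7E.
P[4]: E(K, 40) = 3C; 6F ⊕ 3C = 53.

P[0] = 75, P[1] = BF, P[2] = 4B, P[3] = 7E, P[4] = 53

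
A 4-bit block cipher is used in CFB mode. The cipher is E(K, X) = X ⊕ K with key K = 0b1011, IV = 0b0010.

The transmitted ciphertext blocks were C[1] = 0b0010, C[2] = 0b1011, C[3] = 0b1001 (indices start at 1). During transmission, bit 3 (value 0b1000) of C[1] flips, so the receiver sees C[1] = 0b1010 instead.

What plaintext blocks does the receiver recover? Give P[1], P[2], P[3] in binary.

P[1] = 0b0011, P[2] = 0b1010, P[3] = 0b1001

CFB decryption: P_i = C_i ⊕ E(K, C_{i−1}), with C_{0} = IV.
Only C[1] changed, to 0b1010. In CFB, a change in C_i flips the same bit in P_i and garbles P_{i+1}. Decrypting the received ciphertext:
P[1]: E(K, 0b0010) = 0b1001; 0b1010 ⊕ 0b1001 = 0b0011.
P[2]: E(K, 0b1010) = 0b0001; 0b1011 ⊕ 0b0001 = 0b1010.
P[3]: E(K, 0b1011) = 0b0000; 0b1001 ⊕ 0b0000 = 0b1001.
Blocks that differ from the original plaintext: P[1], P[2].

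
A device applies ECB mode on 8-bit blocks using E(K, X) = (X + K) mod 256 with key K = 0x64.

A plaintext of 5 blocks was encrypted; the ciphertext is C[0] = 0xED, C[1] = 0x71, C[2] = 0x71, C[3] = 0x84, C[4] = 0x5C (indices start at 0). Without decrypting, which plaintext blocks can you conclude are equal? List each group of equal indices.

ECB encrypts each block independently with the same key, so equal ciphertext blocks imply equal plaintext blocks.
C[1] = C[2] = 0x71, so P[1] = P[2].

P[1] = P[2]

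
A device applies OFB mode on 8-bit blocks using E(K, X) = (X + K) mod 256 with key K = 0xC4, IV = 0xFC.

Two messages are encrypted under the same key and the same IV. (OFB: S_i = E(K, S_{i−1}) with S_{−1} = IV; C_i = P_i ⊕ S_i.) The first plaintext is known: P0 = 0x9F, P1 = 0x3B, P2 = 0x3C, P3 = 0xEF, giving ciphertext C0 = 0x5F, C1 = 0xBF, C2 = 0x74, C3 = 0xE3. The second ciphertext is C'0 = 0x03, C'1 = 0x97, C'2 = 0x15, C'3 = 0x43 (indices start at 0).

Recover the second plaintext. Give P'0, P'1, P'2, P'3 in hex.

In OFB with a reused IV, both messages share the same keystream S_i, so C_i ⊕ C'_i = P_i ⊕ P'_i and thus P'_i = P_i ⊕ C_i ⊕ C'_i.
P'0: 0x9F ⊕ 0x5F ⊕ 0x03 = 0xC3.
P'1: 0x3B ⊕ 0xBF ⊕ 0x97 = 0x13.
P'2: 0x3C ⊕ 0x74 ⊕ 0x15 = 0x5D.
P'3: 0xEF ⊕ 0xE3 ⊕ 0x43 = 0x4F.

P'0 = 0xC3, P'1 = 0x13, P'2 = 0x5D, P'3 = 0x4F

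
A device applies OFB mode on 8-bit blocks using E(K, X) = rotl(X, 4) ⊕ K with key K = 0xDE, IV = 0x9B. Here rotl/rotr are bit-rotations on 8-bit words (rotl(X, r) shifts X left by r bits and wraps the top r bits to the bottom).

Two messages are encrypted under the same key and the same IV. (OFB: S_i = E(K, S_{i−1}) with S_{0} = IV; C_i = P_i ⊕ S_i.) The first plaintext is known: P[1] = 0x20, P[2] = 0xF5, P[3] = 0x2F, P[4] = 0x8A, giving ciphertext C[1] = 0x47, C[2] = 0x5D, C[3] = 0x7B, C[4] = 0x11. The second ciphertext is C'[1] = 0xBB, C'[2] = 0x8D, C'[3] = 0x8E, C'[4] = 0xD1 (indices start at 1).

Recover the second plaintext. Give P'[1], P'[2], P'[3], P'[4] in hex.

P'[1] = 0xDC, P'[2] = 0x25, P'[3] = 0xDA, P'[4] = 0x4A

In OFB with a reused IV, both messages share the same keystream S_i, so C_i ⊕ C'_i = P_i ⊕ P'_i and thus P'_i = P_i ⊕ C_i ⊕ C'_i.
P'[1]: 0x20 ⊕ 0x47 ⊕ 0xBB = 0xDC.
P'[2]: 0xF5 ⊕ 0x5D ⊕ 0x8D = 0x25.
P'[3]: 0x2F ⊕ 0x7B ⊕ 0x8E = 0xDA.
P'[4]: 0x8A ⊕ 0x11 ⊕ 0xD1 = 0x4A.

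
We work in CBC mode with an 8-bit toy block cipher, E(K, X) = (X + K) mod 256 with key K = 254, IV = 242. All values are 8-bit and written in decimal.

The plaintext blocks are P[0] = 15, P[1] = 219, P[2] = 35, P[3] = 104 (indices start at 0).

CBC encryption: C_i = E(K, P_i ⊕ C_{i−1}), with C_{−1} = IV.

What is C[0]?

C[0]: P[0] ⊕ 242 = 253; E(K, 253) = 251.

C[0] = 251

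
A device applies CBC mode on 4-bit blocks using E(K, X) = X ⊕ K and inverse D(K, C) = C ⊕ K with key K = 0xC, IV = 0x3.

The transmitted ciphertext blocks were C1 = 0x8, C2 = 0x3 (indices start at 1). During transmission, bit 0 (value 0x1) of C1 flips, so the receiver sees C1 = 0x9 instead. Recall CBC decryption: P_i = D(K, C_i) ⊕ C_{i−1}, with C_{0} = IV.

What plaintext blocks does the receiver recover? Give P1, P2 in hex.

Only C1 changed, to 0x9. In CBC, a change in C_i garbles P_i and flips the same bit in P_{i+1}. Decrypting the received ciphertext:
P1: D(K, 0x9) = 0x5; 0x5 ⊕ 0x3 = 0x6.
P2: D(K, 0x3) = 0xF; 0xF ⊕ 0x9 = 0x6.
Blocks that differ from the original plaintext: P1, P2.

P1 = 0x6, P2 = 0x6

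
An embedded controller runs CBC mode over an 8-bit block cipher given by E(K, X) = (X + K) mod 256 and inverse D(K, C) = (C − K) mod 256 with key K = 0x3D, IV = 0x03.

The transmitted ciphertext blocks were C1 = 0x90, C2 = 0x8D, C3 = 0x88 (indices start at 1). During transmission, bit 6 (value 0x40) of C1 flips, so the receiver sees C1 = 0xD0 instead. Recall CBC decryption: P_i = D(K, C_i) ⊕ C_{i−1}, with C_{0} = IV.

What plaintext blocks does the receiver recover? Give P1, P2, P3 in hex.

Only C1 changed, to 0xD0. In CBC, a change in C_i garbles P_i and flips the same bit in P_{i+1}. Decrypting the received ciphertext:
P1: D(K, 0xD0) = 0x93; 0x93 ⊕ 0x03 = 0x90.
P2: D(K, 0x8D) = 0x50; 0x50 ⊕ 0xD0 = 0x80.
P3: D(K, 0x88) = 0x4B; 0x4B ⊕ 0x8D = 0xC6.
Blocks that differ from the original plaintext: P1, P2.

P1 = 0x90, P2 = 0x80, P3 = 0xC6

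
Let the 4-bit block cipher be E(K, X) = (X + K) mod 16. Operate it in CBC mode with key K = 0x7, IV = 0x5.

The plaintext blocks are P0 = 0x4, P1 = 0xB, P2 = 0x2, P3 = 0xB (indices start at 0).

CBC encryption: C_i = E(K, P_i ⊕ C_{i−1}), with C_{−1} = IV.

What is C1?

C0: P0 ⊕ 0x5 = 0x1; E(K, 0x1) = 0x8.
C1: P1 ⊕ 0x8 = 0x3; E(K, 0x3) = 0xA.

C1 = 0xA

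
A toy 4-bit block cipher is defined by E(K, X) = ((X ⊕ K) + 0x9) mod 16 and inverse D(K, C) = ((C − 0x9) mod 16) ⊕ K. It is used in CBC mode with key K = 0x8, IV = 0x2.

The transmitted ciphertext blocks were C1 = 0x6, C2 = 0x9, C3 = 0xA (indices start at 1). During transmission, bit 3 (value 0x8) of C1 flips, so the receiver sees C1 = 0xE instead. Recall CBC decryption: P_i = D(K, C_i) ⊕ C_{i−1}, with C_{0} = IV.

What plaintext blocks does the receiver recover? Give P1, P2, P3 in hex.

P1 = 0xF, P2 = 0x6, P3 = 0x0

Only C1 changed, to 0xE. In CBC, a change in C_i garbles P_i and flips the same bit in P_{i+1}. Decrypting the received ciphertext:
P1: D(K, 0xE) = 0xD; 0xD ⊕ 0x2 = 0xF.
P2: D(K, 0x9) = 0x8; 0x8 ⊕ 0xE = 0x6.
P3: D(K, 0xA) = 0x9; 0x9 ⊕ 0x9 = 0x0.
Blocks that differ from the original plaintext: P1, P2.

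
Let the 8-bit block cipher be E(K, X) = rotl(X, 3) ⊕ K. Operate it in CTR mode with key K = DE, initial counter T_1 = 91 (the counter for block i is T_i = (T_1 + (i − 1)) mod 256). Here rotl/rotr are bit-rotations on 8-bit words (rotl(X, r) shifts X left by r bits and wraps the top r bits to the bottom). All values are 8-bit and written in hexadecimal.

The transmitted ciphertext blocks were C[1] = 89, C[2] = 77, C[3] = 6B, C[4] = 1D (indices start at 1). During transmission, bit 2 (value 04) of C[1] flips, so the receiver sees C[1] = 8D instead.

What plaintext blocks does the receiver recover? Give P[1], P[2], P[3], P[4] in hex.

P[1] = DF, P[2] = 3D, P[3] = 29, P[4] = 67

CTR decryption: S_i = E(K, T_i) where T_i is the counter for block i; P_i = C_i ⊕ S_i.
Only C[1] changed, to 8D. In CTR, a change in C_i flips the same bit in P_i only; the keystream is unaffected. Decrypting the received ciphertext:
P[1]: T = 91, S = E(K, T) = 52; 8D ⊕ 52 = DF.
P[2]: T = 92, S = E(K, T) = 4A; 77 ⊕ 4A = 3D.
P[3]: T = 93, S = E(K, T) = 42; 6B ⊕ 42 = 29.
P[4]: T = 94, S = E(K, T) = 7A; 1D ⊕ 7A = 67.
Blocks that differ from the original plaintext: P[1].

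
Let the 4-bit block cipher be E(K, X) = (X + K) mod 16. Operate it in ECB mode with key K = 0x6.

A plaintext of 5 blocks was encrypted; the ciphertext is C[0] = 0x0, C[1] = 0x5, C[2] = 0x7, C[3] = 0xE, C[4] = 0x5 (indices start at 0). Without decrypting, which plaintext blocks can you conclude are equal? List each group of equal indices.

ECB encrypts each block independently with the same key, so equal ciphertext blocks imply equal plaintext blocks.
C[1] = C[4] = 0x5, so P[1] = P[4].

P[1] = P[4]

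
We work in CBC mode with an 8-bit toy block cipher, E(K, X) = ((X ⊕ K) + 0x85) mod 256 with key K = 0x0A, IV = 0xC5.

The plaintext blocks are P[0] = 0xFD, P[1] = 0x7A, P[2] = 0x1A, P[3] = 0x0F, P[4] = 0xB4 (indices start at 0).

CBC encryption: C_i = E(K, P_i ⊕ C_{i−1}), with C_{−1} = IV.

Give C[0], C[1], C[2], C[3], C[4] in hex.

C[0]: P[0] ⊕ 0xC5 = 0x38; E(K, 0x38) = 0xB7.
C[1]: P[1] ⊕ 0xB7 = 0xCD; E(K, 0xCD) = 0x4C.
C[2]: P[2] ⊕ 0x4C = 0x56; E(K, 0x56) = 0xE1.
C[3]: P[3] ⊕ 0xE1 = 0xEE; E(K, 0xEE) = 0x69.
C[4]: P[4] ⊕ 0x69 = 0xDD; E(K, 0xDD) = 0x5C.

C[0] = 0xB7, C[1] = 0x4C, C[2] = 0xE1, C[3] = 0x69, C[4] = 0x5C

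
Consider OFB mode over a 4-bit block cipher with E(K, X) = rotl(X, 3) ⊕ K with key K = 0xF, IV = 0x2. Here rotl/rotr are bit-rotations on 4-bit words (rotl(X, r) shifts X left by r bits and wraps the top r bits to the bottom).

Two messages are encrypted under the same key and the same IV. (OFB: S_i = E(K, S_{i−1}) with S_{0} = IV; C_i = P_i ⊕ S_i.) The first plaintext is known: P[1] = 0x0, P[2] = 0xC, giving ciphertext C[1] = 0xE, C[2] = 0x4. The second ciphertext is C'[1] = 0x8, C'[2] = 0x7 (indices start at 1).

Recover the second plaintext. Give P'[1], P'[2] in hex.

P'[1] = 0x6, P'[2] = 0xF

In OFB with a reused IV, both messages share the same keystream S_i, so C_i ⊕ C'_i = P_i ⊕ P'_i and thus P'_i = P_i ⊕ C_i ⊕ C'_i.
P'[1]: 0x0 ⊕ 0xE ⊕ 0x8 = 0x6.
P'[2]: 0xC ⊕ 0x4 ⊕ 0x7 = 0xF.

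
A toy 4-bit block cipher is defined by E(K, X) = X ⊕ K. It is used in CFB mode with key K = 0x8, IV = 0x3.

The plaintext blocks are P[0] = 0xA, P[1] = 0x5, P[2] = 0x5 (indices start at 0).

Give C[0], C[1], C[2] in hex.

CFB encryption: C_i = P_i ⊕ E(K, C_{i−1}), with C_{−1} = IV.
C[0]: E(K, 0x3) = 0xB; 0xA ⊕ 0xB = 0x1.
C[1]: E(K, 0x1) = 0x9; 0x5 ⊕ 0x9 = 0xC.
C[2]: E(K, 0xC) = 0x4; 0x5 ⊕ 0x4 = 0x1.

C[0] = 0x1, C[1] = 0xC, C[2] = 0x1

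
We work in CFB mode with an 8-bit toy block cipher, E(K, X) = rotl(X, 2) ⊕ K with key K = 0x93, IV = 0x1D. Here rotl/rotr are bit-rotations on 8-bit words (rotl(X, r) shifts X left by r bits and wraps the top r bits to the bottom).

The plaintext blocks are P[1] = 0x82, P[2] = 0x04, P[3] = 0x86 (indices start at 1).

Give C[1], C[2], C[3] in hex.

C[1] = 0x65, C[2] = 0x02, C[3] = 0x1D

CFB encryption: C_i = P_i ⊕ E(K, C_{i−1}), with C_{0} = IV.
C[1]: E(K, 0x1D) = 0xE7; 0x82 ⊕ 0xE7 = 0x65.
C[2]: E(K, 0x65) = 0x06; 0x04 ⊕ 0x06 = 0x02.
C[3]: E(K, 0x02) = 0x9B; 0x86 ⊕ 0x9B = 0x1D.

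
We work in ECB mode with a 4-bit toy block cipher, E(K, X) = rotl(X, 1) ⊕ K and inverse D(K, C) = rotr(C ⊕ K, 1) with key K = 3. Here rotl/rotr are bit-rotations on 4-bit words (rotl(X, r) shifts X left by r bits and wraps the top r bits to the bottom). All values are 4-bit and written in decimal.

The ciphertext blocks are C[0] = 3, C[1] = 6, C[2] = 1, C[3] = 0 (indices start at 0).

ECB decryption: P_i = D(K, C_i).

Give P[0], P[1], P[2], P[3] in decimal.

P[0]: D(K, 3) = 0.
P[1]: D(K, 6) = 10.
P[2]: D(K, 1) = 1.
P[3]: D(K, 0) = 9.

P[0] = 0, P[1] = 10, P[2] = 1, P[3] = 9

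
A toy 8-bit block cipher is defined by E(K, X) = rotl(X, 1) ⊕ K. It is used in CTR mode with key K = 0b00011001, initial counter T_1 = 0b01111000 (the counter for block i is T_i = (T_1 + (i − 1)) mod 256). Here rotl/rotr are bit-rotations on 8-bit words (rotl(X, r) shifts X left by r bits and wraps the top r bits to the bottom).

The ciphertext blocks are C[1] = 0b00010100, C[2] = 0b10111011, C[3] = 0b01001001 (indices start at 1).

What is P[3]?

P[3] = 0b10100100

CTR decryption: S_i = E(K, T_i) where T_i is the counter for block i; P_i = C_i ⊕ S_i.
P[3]: T = 0b01111010, S = E(K, T) = 0b11101101; 0b01001001 ⊕ 0b11101101 = 0b10100100.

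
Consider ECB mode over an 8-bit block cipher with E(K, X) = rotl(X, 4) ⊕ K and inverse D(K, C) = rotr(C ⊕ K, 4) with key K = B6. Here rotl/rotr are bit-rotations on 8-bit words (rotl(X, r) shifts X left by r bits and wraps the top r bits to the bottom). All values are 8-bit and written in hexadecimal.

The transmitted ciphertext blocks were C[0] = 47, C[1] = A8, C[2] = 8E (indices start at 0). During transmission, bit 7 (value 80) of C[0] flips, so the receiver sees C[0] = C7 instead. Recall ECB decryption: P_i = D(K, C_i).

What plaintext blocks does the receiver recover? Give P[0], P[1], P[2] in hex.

Only C[0] changed, to C7. In ECB, a change in C_i affects only P_i. Decrypting the received ciphertext:
P[0]: D(K, C7) = 17.
P[1]: D(K, A8) = E1.
P[2]: D(K, 8E) = 83.
Blocks that differ from the original plaintext: P[0].

P[0] = 17, P[1] = E1, P[2] = 83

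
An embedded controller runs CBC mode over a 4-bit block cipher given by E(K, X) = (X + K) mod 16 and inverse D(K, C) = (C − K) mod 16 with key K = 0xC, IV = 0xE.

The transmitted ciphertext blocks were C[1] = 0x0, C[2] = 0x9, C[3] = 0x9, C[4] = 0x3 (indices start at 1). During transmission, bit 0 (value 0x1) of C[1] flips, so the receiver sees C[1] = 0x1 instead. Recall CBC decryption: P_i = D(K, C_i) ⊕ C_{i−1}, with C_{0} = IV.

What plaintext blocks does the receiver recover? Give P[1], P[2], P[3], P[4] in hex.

P[1] = 0xB, P[2] = 0xC, P[3] = 0x4, P[4] = 0xE

Only C[1] changed, to 0x1. In CBC, a change in C_i garbles P_i and flips the same bit in P_{i+1}. Decrypting the received ciphertext:
P[1]: D(K, 0x1) = 0x5; 0x5 ⊕ 0xE = 0xB.
P[2]: D(K, 0x9) = 0xD; 0xD ⊕ 0x1 = 0xC.
P[3]: D(K, 0x9) = 0xD; 0xD ⊕ 0x9 = 0x4.
P[4]: D(K, 0x3) = 0x7; 0x7 ⊕ 0x9 = 0xE.
Blocks that differ from the original plaintext: P[1], P[2].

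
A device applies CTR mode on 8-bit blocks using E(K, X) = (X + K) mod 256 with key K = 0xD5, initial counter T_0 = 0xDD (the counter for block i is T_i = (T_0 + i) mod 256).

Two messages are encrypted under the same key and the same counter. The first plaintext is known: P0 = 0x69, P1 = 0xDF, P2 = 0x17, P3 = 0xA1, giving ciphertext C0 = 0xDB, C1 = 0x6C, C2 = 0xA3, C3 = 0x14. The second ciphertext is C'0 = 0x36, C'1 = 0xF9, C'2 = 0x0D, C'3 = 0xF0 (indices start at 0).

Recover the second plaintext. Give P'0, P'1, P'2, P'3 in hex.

P'0 = 0x84, P'1 = 0x4A, P'2 = 0xB9, P'3 = 0x45

In CTR with a reused counter, both messages share the same keystream S_i, so C_i ⊕ C'_i = P_i ⊕ P'_i and thus P'_i = P_i ⊕ C_i ⊕ C'_i.
P'0: 0x69 ⊕ 0xDB ⊕ 0x36 = 0x84.
P'1: 0xDF ⊕ 0x6C ⊕ 0xF9 = 0x4A.
P'2: 0x17 ⊕ 0xA3 ⊕ 0x0D = 0xB9.
P'3: 0xA1 ⊕ 0x14 ⊕ 0xF0 = 0x45.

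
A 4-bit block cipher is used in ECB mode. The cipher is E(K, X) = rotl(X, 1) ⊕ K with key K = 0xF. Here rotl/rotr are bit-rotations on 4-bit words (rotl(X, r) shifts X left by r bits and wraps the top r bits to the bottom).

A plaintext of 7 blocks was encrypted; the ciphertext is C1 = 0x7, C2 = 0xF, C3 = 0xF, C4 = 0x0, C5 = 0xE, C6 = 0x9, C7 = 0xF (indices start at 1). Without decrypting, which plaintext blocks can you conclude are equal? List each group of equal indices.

P2 = P3 = P7

ECB encrypts each block independently with the same key, so equal ciphertext blocks imply equal plaintext blocks.
C2 = C3 = C7 = 0xF, so P2 = P3 = P7.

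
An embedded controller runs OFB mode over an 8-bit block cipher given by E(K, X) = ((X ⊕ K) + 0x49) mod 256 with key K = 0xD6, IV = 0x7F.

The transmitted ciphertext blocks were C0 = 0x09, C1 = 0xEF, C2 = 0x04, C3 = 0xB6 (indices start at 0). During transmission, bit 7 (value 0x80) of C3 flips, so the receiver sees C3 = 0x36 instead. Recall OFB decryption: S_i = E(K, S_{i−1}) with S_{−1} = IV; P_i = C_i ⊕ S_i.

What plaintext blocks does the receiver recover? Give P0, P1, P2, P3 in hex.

P0 = 0xFB, P1 = 0x82, P2 = 0x00, P3 = 0x2D

Only C3 changed, to 0x36. In OFB, a change in C_i flips the same bit in P_i only; the keystream is unaffected. Decrypting the received ciphertext:
P0: S = E(K, 0x7F) = 0xF2; 0x09 ⊕ 0xF2 = 0xFB.
P1: S = E(K, 0xF2) = 0x6D; 0xEF ⊕ 0x6D = 0x82.
P2: S = E(K, 0x6D) = 0x04; 0x04 ⊕ 0x04 = 0x00.
P3: S = E(K, 0x04) = 0x1B; 0x36 ⊕ 0x1B = 0x2D.
Blocks that differ from the original plaintext: P3.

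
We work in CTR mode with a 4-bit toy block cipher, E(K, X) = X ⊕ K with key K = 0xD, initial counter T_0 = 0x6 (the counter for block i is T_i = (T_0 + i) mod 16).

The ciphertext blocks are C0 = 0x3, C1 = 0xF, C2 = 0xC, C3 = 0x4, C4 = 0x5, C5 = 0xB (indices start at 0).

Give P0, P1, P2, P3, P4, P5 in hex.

CTR decryption: S_i = E(K, T_i) where T_i is the counter for block i; P_i = C_i ⊕ S_i.
P0: T = 0x6, S = E(K, T) = 0xB; 0x3 ⊕ 0xB = 0x8.
P1: T = 0x7, S = E(K, T) = 0xA; 0xF ⊕ 0xA = 0x5.
P2: T = 0x8, S = E(K, T) = 0x5; 0xC ⊕ 0x5 = 0x9.
P3: T = 0x9, S = E(K, T) = 0x4; 0x4 ⊕ 0x4 = 0x0.
P4: T = 0xA, S = E(K, T) = 0x7; 0x5 ⊕ 0x7 = 0x2.
P5: T = 0xB, S = E(K, T) = 0x6; 0xB ⊕ 0x6 = 0xD.

P0 = 0x8, P1 = 0x5, P2 = 0x9, P3 = 0x0, P4 = 0x2, P5 = 0xD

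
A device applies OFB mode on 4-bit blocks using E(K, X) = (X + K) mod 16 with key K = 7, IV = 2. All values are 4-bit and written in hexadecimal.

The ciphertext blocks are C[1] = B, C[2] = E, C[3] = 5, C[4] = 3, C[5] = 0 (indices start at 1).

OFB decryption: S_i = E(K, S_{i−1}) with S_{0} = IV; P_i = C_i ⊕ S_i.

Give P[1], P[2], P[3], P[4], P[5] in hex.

P[1] = 2, P[2] = E, P[3] = 2, P[4] = D, P[5] = 5

P[1]: S = E(K, 2) = 9; B ⊕ 9 = 2.
P[2]: S = E(K, 9) = 0; E ⊕ 0 = E.
P[3]: S = E(K, 0) = 7; 5 ⊕ 7 = 2.
P[4]: S = E(K, 7) = E; 3 ⊕ E = D.
P[5]: S = E(K, E) = 5; 0 ⊕ 5 = 5.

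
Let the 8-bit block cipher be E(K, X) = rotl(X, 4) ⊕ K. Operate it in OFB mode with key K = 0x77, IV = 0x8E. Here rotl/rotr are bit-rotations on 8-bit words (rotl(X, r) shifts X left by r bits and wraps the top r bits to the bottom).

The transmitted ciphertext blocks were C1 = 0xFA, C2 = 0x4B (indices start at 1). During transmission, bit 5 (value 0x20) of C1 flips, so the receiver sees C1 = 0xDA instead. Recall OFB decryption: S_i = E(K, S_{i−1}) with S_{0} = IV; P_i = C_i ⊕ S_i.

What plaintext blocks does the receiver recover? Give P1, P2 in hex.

Only C1 changed, to 0xDA. In OFB, a change in C_i flips the same bit in P_i only; the keystream is unaffected. Decrypting the received ciphertext:
P1: S = E(K, 0x8E) = 0x9F; 0xDA ⊕ 0x9F = 0x45.
P2: S = E(K, 0x9F) = 0x8E; 0x4B ⊕ 0x8E = 0xC5.
Blocks that differ from the original plaintext: P1.

P1 = 0x45, P2 = 0xC5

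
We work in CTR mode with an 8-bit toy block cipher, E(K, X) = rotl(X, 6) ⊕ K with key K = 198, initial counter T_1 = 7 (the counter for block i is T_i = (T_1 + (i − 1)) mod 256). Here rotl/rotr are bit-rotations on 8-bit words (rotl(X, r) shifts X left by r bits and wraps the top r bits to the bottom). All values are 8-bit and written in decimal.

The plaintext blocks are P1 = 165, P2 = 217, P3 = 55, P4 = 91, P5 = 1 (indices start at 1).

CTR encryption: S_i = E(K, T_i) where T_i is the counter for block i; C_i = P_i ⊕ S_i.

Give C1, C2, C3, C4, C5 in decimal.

C1: T = 7, S = E(K, T) = 7; 165 ⊕ 7 = 162.
C2: T = 8, S = E(K, T) = 196; 217 ⊕ 196 = 29.
C3: T = 9, S = E(K, T) = 132; 55 ⊕ 132 = 179.
C4: T = 10, S = E(K, T) = 68; 91 ⊕ 68 = 31.
C5: T = 11, S = E(K, T) = 4; 1 ⊕ 4 = 5.

C1 = 162, C2 = 29, C3 = 179, C4 = 31, C5 = 5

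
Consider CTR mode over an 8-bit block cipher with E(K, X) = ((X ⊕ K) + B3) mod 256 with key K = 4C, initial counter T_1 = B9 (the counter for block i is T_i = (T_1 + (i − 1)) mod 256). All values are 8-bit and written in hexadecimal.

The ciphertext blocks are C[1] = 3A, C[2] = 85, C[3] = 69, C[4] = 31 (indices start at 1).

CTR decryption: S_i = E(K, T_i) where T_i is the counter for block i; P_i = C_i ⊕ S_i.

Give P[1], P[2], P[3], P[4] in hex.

P[1] = 92, P[2] = 2C, P[3] = C3, P[4] = 92

P[1]: T = B9, S = E(K, T) = A8; 3A ⊕ A8 = 92.
P[2]: T = BA, S = E(K, T) = A9; 85 ⊕ A9 = 2C.
P[3]: T = BB, S = E(K, T) = AA; 69 ⊕ AA = C3.
P[4]: T = BC, S = E(K, T) = A3; 31 ⊕ A3 = 92.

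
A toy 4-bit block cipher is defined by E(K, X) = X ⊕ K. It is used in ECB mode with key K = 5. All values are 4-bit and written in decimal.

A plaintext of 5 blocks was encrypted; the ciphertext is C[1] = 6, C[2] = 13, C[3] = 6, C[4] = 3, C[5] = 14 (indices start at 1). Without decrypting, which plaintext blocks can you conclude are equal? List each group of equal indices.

ECB encrypts each block independently with the same key, so equal ciphertext blocks imply equal plaintext blocks.
C[1] = C[3] = 6, so P[1] = P[3].

P[1] = P[3]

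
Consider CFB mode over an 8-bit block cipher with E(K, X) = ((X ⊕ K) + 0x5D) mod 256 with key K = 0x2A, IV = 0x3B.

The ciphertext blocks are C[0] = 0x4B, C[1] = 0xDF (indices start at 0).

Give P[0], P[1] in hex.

P[0] = 0x25, P[1] = 0x61

CFB decryption: P_i = C_i ⊕ E(K, C_{i−1}), with C_{−1} = IV.
P[0]: E(K, 0x3B) = 0x6E; 0x4B ⊕ 0x6E = 0x25.
P[1]: E(K, 0x4B) = 0xBE; 0xDF ⊕ 0xBE = 0x61.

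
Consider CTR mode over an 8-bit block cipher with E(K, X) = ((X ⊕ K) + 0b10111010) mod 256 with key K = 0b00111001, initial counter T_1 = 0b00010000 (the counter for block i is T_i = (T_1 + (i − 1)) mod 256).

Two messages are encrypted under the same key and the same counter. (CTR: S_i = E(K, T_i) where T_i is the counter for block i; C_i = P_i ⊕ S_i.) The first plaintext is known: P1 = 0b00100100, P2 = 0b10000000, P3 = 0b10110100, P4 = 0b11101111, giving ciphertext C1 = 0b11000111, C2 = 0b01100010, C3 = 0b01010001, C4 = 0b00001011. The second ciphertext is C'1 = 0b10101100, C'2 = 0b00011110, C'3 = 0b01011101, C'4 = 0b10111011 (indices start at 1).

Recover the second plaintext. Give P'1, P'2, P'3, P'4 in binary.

In CTR with a reused counter, both messages share the same keystream S_i, so C_i ⊕ C'_i = P_i ⊕ P'_i and thus P'_i = P_i ⊕ C_i ⊕ C'_i.
P'1: 0b00100100 ⊕ 0b11000111 ⊕ 0b10101100 = 0b01001111.
P'2: 0b10000000 ⊕ 0b01100010 ⊕ 0b00011110 = 0b11111100.
P'3: 0b10110100 ⊕ 0b01010001 ⊕ 0b01011101 = 0b10111000.
P'4: 0b11101111 ⊕ 0b00001011 ⊕ 0b10111011 = 0b01011111.

P'1 = 0b01001111, P'2 = 0b11111100, P'3 = 0b10111000, P'4 = 0b01011111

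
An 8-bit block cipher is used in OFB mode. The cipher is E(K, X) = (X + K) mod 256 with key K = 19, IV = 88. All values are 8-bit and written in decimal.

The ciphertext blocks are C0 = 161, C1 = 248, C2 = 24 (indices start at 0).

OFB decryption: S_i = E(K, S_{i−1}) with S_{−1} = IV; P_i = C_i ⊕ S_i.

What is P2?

P2 = 137

P0: S = E(K, 88) = 107; 161 ⊕ 107 = 202.
P1: S = E(K, 107) = 126; 248 ⊕ 126 = 134.
P2: S = E(K, 126) = 145; 24 ⊕ 145 = 137.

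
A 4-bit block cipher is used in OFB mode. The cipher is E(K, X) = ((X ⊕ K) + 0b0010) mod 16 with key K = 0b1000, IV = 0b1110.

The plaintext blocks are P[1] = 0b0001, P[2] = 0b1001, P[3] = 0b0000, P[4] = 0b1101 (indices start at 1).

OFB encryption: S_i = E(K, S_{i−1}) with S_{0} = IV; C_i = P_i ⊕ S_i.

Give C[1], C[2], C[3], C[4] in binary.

C[1]: S = E(K, 0b1110) = 0b1000; 0b0001 ⊕ 0b1000 = 0b1001.
C[2]: S = E(K, 0b1000) = 0b0010; 0b1001 ⊕ 0b0010 = 0b1011.
C[3]: S = E(K, 0b0010) = 0b1100; 0b0000 ⊕ 0b1100 = 0b1100.
C[4]: S = E(K, 0b1100) = 0b0110; 0b1101 ⊕ 0b0110 = 0b1011.

C[1] = 0b1001, C[2] = 0b1011, C[3] = 0b1100, C[4] = 0b1011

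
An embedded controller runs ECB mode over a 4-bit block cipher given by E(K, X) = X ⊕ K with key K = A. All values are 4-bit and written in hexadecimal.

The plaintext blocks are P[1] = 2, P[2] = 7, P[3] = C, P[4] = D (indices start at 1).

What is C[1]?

C[1] = 8

ECB encryption: C_i = E(K, P_i).
C[1]: E(K, 2) = 8.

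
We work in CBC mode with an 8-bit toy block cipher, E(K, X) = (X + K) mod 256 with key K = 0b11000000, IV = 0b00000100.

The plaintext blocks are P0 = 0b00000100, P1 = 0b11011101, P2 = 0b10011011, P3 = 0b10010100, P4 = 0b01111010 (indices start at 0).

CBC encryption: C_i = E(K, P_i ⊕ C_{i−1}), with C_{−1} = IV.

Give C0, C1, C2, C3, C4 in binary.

C0: P0 ⊕ 0b00000100 = 0b00000000; E(K, 0b00000000) = 0b11000000.
C1: P1 ⊕ 0b11000000 = 0b00011101; E(K, 0b00011101) = 0b11011101.
C2: P2 ⊕ 0b11011101 = 0b01000110; E(K, 0b01000110) = 0b00000110.
C3: P3 ⊕ 0b00000110 = 0b10010010; E(K, 0b10010010) = 0b01010010.
C4: P4 ⊕ 0b01010010 = 0b00101000; E(K, 0b00101000) = 0b11101000.

C0 = 0b11000000, C1 = 0b11011101, C2 = 0b00000110, C3 = 0b01010010, C4 = 0b11101000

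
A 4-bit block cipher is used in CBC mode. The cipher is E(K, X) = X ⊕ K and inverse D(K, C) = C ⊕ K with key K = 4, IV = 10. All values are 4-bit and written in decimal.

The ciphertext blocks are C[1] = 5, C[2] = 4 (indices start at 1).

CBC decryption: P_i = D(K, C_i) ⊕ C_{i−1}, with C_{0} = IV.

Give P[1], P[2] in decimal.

P[1] = 11, P[2] = 5

P[1]: D(K, 5) = 1; 1 ⊕ 10 = 11.
P[2]: D(K, 4) = 0; 0 ⊕ 5 = 5.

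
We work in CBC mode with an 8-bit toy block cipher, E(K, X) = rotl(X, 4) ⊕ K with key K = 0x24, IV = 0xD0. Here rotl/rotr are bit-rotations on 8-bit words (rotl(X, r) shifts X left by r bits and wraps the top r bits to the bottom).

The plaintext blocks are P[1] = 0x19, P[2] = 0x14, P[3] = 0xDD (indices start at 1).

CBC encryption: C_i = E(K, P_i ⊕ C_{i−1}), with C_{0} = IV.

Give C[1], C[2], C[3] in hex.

C[1] = 0xB8, C[2] = 0xEE, C[3] = 0x17

C[1]: P[1] ⊕ 0xD0 = 0xC9; E(K, 0xC9) = 0xB8.
C[2]: P[2] ⊕ 0xB8 = 0xAC; E(K, 0xAC) = 0xEE.
C[3]: P[3] ⊕ 0xEE = 0x33; E(K, 0x33) = 0x17.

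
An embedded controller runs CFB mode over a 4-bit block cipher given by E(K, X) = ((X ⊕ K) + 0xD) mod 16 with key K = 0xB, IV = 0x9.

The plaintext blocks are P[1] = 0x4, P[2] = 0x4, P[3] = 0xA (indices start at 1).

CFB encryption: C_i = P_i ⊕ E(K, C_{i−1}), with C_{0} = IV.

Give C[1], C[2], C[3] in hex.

C[1]: E(K, 0x9) = 0xF; 0x4 ⊕ 0xF = 0xB.
C[2]: E(K, 0xB) = 0xD; 0x4 ⊕ 0xD = 0x9.
C[3]: E(K, 0x9) = 0xF; 0xA ⊕ 0xF = 0x5.

C[1] = 0xB, C[2] = 0x9, C[3] = 0x5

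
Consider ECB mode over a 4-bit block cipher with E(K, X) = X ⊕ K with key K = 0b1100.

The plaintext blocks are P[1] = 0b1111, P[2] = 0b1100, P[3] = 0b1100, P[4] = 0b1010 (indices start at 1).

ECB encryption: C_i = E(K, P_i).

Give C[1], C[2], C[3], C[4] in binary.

C[1]: E(K, 0b1111) = 0b0011.
C[2]: E(K, 0b1100) = 0b0000.
C[3]: E(K, 0b1100) = 0b0000.
C[4]: E(K, 0b1010) = 0b0110.

C[1] = 0b0011, C[2] = 0b0000, C[3] = 0b0000, C[4] = 0b0110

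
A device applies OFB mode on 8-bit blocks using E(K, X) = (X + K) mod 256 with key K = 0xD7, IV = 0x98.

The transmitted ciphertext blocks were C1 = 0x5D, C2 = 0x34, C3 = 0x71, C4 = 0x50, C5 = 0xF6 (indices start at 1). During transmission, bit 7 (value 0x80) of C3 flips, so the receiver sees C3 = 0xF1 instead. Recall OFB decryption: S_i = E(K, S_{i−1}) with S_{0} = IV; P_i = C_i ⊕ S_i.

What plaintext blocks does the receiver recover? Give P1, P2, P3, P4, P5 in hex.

P1 = 0x32, P2 = 0x72, P3 = 0xEC, P4 = 0xA4, P5 = 0x3D

Only C3 changed, to 0xF1. In OFB, a change in C_i flips the same bit in P_i only; the keystream is unaffected. Decrypting the received ciphertext:
P1: S = E(K, 0x98) = 0x6F; 0x5D ⊕ 0x6F = 0x32.
P2: S = E(K, 0x6F) = 0x46; 0x34 ⊕ 0x46 = 0x72.
P3: S = E(K, 0x46) = 0x1D; 0xF1 ⊕ 0x1D = 0xEC.
P4: S = E(K, 0x1D) = 0xF4; 0x50 ⊕ 0xF4 = 0xA4.
P5: S = E(K, 0xF4) = 0xCB; 0xF6 ⊕ 0xCB = 0x3D.
Blocks that differ from the original plaintext: P3.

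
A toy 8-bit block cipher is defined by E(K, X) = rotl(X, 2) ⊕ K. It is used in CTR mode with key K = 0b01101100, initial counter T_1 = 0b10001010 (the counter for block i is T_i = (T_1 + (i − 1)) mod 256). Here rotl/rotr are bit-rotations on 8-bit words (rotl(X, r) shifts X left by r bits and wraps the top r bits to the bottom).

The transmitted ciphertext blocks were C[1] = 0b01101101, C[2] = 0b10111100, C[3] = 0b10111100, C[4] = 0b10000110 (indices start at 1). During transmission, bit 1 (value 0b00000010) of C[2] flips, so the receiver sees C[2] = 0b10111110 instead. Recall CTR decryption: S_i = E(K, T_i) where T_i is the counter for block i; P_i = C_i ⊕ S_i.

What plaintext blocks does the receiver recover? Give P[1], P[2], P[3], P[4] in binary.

P[1] = 0b00101011, P[2] = 0b11111100, P[3] = 0b11100010, P[4] = 0b11011100

Only C[2] changed, to 0b10111110. In CTR, a change in C_i flips the same bit in P_i only; the keystream is unaffected. Decrypting the received ciphertext:
P[1]: T = 0b10001010, S = E(K, T) = 0b01000110; 0b01101101 ⊕ 0b01000110 = 0b00101011.
P[2]: T = 0b10001011, S = E(K, T) = 0b01000010; 0b10111110 ⊕ 0b01000010 = 0b11111100.
P[3]: T = 0b10001100, S = E(K, T) = 0b01011110; 0b10111100 ⊕ 0b01011110 = 0b11100010.
P[4]: T = 0b10001101, S = E(K, T) = 0b01011010; 0b10000110 ⊕ 0b01011010 = 0b11011100.
Blocks that differ from the original plaintext: P[2].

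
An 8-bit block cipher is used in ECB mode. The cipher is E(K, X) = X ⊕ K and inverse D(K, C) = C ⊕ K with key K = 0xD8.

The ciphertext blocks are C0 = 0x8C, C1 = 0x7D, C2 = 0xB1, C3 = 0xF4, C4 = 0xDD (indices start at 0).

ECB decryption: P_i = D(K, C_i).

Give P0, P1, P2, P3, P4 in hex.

P0: D(K, 0x8C) = 0x54.
P1: D(K, 0x7D) = 0xA5.
P2: D(K, 0xB1) = 0x69.
P3: D(K, 0xF4) = 0x2C.
P4: D(K, 0xDD) = 0x05.

P0 = 0x54, P1 = 0xA5, P2 = 0x69, P3 = 0x2C, P4 = 0x05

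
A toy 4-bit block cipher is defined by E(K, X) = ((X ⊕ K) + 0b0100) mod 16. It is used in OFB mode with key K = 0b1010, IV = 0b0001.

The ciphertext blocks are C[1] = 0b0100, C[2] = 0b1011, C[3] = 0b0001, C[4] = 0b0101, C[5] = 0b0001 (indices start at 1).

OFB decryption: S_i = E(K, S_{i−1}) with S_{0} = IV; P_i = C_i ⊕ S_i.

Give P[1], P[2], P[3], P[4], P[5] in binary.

P[1]: S = E(K, 0b0001) = 0b1111; 0b0100 ⊕ 0b1111 = 0b1011.
P[2]: S = E(K, 0b1111) = 0b1001; 0b1011 ⊕ 0b1001 = 0b0010.
P[3]: S = E(K, 0b1001) = 0b0111; 0b0001 ⊕ 0b0111 = 0b0110.
P[4]: S = E(K, 0b0111) = 0b0001; 0b0101 ⊕ 0b0001 = 0b0100.
P[5]: S = E(K, 0b0001) = 0b1111; 0b0001 ⊕ 0b1111 = 0b1110.

P[1] = 0b1011, P[2] = 0b0010, P[3] = 0b0110, P[4] = 0b0100, P[5] = 0b1110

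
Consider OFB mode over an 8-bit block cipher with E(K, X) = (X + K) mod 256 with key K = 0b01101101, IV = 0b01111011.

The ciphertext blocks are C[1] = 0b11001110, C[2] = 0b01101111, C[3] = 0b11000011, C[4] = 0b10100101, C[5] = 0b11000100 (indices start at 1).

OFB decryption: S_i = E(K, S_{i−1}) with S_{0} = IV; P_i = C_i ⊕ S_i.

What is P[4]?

P[1]: S = E(K, 0b01111011) = 0b11101000; 0b11001110 ⊕ 0b11101000 = 0b00100110.
P[2]: S = E(K, 0b11101000) = 0b01010101; 0b01101111 ⊕ 0b01010101 = 0b00111010.
P[3]: S = E(K, 0b01010101) = 0b11000010; 0b11000011 ⊕ 0b11000010 = 0b00000001.
P[4]: S = E(K, 0b11000010) = 0b00101111; 0b10100101 ⊕ 0b00101111 = 0b10001010.

P[4] = 0b10001010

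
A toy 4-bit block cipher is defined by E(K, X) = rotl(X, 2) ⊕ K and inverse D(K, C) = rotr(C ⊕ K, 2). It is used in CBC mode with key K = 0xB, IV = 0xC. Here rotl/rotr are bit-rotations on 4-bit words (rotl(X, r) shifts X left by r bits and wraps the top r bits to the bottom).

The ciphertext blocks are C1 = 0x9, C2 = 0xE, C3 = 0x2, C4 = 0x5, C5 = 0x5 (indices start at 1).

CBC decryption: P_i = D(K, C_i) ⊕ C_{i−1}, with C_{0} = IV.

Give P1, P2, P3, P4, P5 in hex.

P1 = 0x4, P2 = 0xC, P3 = 0x8, P4 = 0x9, P5 = 0xE

P1: D(K, 0x9) = 0x8; 0x8 ⊕ 0xC = 0x4.
P2: D(K, 0xE) = 0x5; 0x5 ⊕ 0x9 = 0xC.
P3: D(K, 0x2) = 0x6; 0x6 ⊕ 0xE = 0x8.
P4: D(K, 0x5) = 0xB; 0xB ⊕ 0x2 = 0x9.
P5: D(K, 0x5) = 0xB; 0xB ⊕ 0x5 = 0xE.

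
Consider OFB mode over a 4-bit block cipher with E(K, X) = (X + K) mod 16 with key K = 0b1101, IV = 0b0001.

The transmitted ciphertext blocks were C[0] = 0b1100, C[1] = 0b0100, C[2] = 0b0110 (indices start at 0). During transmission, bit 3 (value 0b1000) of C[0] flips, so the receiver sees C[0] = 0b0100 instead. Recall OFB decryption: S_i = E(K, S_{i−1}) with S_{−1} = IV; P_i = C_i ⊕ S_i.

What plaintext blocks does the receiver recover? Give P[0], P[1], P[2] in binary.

P[0] = 0b1010, P[1] = 0b1111, P[2] = 0b1110

Only C[0] changed, to 0b0100. In OFB, a change in C_i flips the same bit in P_i only; the keystream is unaffected. Decrypting the received ciphertext:
P[0]: S = E(K, 0b0001) = 0b1110; 0b0100 ⊕ 0b1110 = 0b1010.
P[1]: S = E(K, 0b1110) = 0b1011; 0b0100 ⊕ 0b1011 = 0b1111.
P[2]: S = E(K, 0b1011) = 0b1000; 0b0110 ⊕ 0b1000 = 0b1110.
Blocks that differ from the original plaintext: P[0].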